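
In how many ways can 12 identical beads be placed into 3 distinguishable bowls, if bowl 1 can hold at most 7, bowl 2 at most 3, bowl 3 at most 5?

Ignoring the caps, the number of non-negative solutions to x_1+…+x_3 = 12 is C(14,2) = 91.
Subtract solutions that violate a single cap (substitute x_i' = x_i − (cap_i+1)): x_1 ≥ 8 gives C(6,2) = 15; x_2 ≥ 4 gives C(10,2) = 45; x_3 ≥ 6 gives C(8,2) = 28. Together 88.
Add back pairs where two caps are both exceeded: 1 + 0 + 6 = 7.
By inclusion–exclusion the count is 91 − 88 + 7 = 10.

10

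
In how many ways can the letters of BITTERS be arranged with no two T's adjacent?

1800

Total arrangements of BITTERS: 7!/(2!) = 2520.
If the two T's are adjacent, glue them into one block, leaving 6 items to arrange: (6)! = 720 ways.
Hence 2520 − 720 = 1800.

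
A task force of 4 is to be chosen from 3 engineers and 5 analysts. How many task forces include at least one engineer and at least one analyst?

Total 4-person selections from all 8: C(8,4) = 70.
Selections missing a whole group: no engineers → C(5,4) = 5; no analysts → C(3,4) = 0.
Both groups omitted at once is impossible, so 70 − 5 = 65.

65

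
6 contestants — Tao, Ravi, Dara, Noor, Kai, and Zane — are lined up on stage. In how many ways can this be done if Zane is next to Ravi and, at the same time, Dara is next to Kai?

96

Treat {Zane,Ravi} as one block (2 orders) and {Dara,Kai} as another (2 orders).
That leaves 4 units to arrange: 2 × 2 × 4! = 4 × 24 = 96.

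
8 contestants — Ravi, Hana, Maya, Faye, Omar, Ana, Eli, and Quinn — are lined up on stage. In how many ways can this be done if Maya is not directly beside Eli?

Of the 8! = 40320 arrangements, those with Maya and Eli adjacent number 2 × 7! = 10080 (treat the pair as a block with 2 internal orders).
So 40320 − 10080 = 30240 arrangements keep them apart.

30240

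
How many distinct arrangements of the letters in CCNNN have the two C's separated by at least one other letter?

6

There are 5!/(3!·2!) = 10 arrangements of CCNNN in total.
Arrangements with the C's together: treat CC as one letter, giving (4)!/(3!) = 4.
Subtracting, 10 − 4 = 6 arrangements keep the C's apart.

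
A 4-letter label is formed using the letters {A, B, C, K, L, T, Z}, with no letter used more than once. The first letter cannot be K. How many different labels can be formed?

720

The first letter has 7−1 = 6 choices (anything except K).
The remaining 3 letters are filled from the other 6 symbols without repetition: 6 × 5 × 4 = 120.
Total: 6 × 120 = 720.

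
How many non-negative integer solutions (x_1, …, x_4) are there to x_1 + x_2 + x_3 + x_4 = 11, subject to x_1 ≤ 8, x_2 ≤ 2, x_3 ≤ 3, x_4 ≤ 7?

Without the upper bounds there are C(14,3) = 364 ways to split 11 among 4 variables.
Subtract solutions that violate a single cap (substitute x_i' = x_i − (cap_i+1)): x_1 ≥ 9 gives C(5,3) = 10; x_2 ≥ 3 gives C(11,3) = 165; x_3 ≥ 4 gives C(10,3) = 120; x_4 ≥ 8 gives C(6,3) = 20. Together 315.
Add back pairs where two caps are both exceeded: 0 + 0 + 0 + 35 + 1 + 0 = 36.
By inclusion–exclusion the count is 364 − 315 + 36 = 85.

85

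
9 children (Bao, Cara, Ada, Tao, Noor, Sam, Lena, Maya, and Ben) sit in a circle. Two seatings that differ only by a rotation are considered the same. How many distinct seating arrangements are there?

Fix one person's seat to break rotational symmetry; the remaining 8 people can be arranged in (8)! = 40320 ways.

40320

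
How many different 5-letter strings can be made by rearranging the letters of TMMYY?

30

Letter multiplicities in TMMYY: M×2, T×1, Y×2.
The number of distinct arrangements is 5!/(2!·2!) = 120/4 = 30.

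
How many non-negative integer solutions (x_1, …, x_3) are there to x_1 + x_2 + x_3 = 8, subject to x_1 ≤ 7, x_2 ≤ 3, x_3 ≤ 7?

28

Without the upper bounds there are C(10,2) = 45 ways to split 8 among 3 variables.
Subtract solutions that violate a single cap (substitute x_i' = x_i − (cap_i+1)): x_1 ≥ 8 gives C(2,2) = 1; x_2 ≥ 4 gives C(6,2) = 15; x_3 ≥ 8 gives C(2,2) = 1. Together 17.
No two caps can be exceeded simultaneously, so the pair terms are all 0.
By inclusion–exclusion the count is 45 − 17 + 0 = 28.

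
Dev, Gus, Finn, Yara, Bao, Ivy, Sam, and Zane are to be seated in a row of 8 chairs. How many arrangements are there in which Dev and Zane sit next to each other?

10080

Place the 6 others and the Dev-Zane pair as 7 objects in a line; the pair has 2 internal arrangements.
That gives 2 × 7! = 2 × 5040 = 10080.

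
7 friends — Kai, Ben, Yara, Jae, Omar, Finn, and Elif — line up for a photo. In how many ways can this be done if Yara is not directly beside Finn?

3600

There are 7! = 5040 arrangements in all. If Yara and Finn are adjacent, merging them into one block gives 2·(6)! = 1440 arrangements.
So 5040 − 1440 = 3600 arrangements keep them apart.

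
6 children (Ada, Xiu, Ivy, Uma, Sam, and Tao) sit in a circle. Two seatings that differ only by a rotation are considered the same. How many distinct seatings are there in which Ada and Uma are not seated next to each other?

All circular seatings of 6 people number (5)! = 120.
Those with Ada next to Uma: fuse the pair into one unit and seat 5 units around a circle — 2·(4)! = 48.
Subtracting, 120 − 48 = 72.

72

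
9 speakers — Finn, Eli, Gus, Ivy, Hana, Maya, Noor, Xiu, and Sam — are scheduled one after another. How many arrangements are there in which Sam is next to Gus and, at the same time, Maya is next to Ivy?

20160

Treat {Sam,Gus} as one block (2 orders) and {Maya,Ivy} as another (2 orders).
That leaves 7 units to arrange: 2 × 2 × 7! = 4 × 5040 = 20160.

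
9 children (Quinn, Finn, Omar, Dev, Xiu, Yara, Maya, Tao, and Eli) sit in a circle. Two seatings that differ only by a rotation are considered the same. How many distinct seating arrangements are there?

Fix one person's seat to break rotational symmetry; the remaining 8 people can be arranged in (8)! = 40320 ways.

40320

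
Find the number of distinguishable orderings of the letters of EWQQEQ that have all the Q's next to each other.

12

Treat the 3 copies of Q as a single block. The multiset to arrange is then {QQQ, E, E, W}, 4 items in all.
That gives (4)!/(2!) = 12 arrangements.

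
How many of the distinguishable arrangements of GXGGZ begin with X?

Fix X in the first position and arrange the remaining 4 letters.
Those 4 letters have G appearing 3 times, giving (4)!/(3!) = 4.

4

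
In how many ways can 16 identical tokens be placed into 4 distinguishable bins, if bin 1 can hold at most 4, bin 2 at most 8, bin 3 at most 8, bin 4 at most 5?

By stars and bars, unrestricted non-negative solutions to x_1+…+x_4 = 16 number C(16+3,3) = 969.
Subtract solutions that violate a single cap (substitute x_i' = x_i − (cap_i+1)): x_1 ≥ 5 gives C(14,3) = 364; x_2 ≥ 9 gives C(10,3) = 120; x_3 ≥ 9 gives C(10,3) = 120; x_4 ≥ 6 gives C(13,3) = 286. Together 890.
Add back pairs where two caps are both exceeded: 10 + 10 + 56 + 0 + 4 + 4 = 84.
By inclusion–exclusion the count is 969 − 890 + 84 = 163.

163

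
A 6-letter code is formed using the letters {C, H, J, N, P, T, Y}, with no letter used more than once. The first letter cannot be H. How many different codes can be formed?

The first letter has 7−1 = 6 choices (anything except H).
The remaining 5 letters are filled from the other 6 symbols without repetition: 6 × 5 × 4 × 3 × 2 = 720.
Total: 6 × 720 = 4320.

4320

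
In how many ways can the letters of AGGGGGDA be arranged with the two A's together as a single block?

42

Treat the 2 copies of A as a single block. The multiset to arrange is then {AA, D, G, G, G, G, G}, 7 items in all.
That gives (7)!/(5!) = 42 arrangements.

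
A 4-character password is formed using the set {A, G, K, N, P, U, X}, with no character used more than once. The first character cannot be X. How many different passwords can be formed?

720

The first character has 7−1 = 6 choices (anything except X).
The remaining 3 characters are filled from the other 6 symbols without repetition: 6 × 5 × 4 = 120.
Total: 6 × 120 = 720.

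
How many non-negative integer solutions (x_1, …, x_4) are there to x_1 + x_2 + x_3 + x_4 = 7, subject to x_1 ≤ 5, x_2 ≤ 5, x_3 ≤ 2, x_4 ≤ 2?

46

Without the upper bounds there are C(10,3) = 120 ways to split 7 among 4 variables.
Subtract solutions that violate a single cap (substitute x_i' = x_i − (cap_i+1)): x_1 ≥ 6 gives C(4,3) = 4; x_2 ≥ 6 gives C(4,3) = 4; x_3 ≥ 3 gives C(7,3) = 35; x_4 ≥ 3 gives C(7,3) = 35. Together 78.
Add back pairs where two caps are both exceeded: 0 + 0 + 0 + 0 + 0 + 4 = 4.
By inclusion–exclusion the count is 120 − 78 + 4 = 46.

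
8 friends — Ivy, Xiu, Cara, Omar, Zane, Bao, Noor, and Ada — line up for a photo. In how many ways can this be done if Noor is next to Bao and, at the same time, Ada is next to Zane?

2880

Treat {Noor,Bao} as one block (2 orders) and {Ada,Zane} as another (2 orders).
That leaves 6 units to arrange: 2 × 2 × 6! = 4 × 720 = 2880.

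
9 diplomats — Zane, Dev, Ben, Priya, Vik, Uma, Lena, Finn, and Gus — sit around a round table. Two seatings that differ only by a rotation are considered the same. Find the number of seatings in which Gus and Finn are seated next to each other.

10080

Glue Gus and Finn into a block (2 internal orders). Seating 8 units around a circle gives (7)! arrangements.
So 2 × (7)! = 2 × 5040 = 10080.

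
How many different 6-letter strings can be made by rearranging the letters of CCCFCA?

Letter multiplicities in CCCFCA: A×1, C×4, F×1.
So there are 6! / (4!) = 30 distinguishable arrangements.

30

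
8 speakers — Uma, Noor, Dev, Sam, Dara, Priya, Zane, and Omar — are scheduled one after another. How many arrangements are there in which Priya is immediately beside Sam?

Place the 6 others and the Priya-Sam pair as 7 objects in a line; the pair has 2 internal arrangements.
So the count is 2·(7)! = 10080.

10080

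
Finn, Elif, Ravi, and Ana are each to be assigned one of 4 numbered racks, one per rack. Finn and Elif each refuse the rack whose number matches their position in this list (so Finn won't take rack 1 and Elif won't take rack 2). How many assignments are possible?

Let Aᵢ (for i ∈ {1, 2}) be the placements that put person i in their forbidden rack. Any j of these fix j positions, leaving (4−j)! ways to fill the rest, and there are C(2,j) ways to pick which j.
By inclusion–exclusion, the number of valid placements is Σ_{j=0}^{2} (−1)^j C(2,j)·(4−j)!.
Computing: 24 − 12 + 2 = 14.

14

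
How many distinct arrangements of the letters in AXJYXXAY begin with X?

Fix X in the first position and arrange the remaining 7 letters.
Those 7 letters have A appearing twice, X appearing twice, and Y appearing twice, giving (7)!/(2!·2!·2!) = 630.

630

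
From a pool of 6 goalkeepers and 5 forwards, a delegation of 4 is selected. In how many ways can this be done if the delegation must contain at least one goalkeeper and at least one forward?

Total 4-person selections from all 11: C(11,4) = 330.
Subtract selections that omit an entire group: no goalkeepers → C(5,4) = 5; no forwards → C(6,4) = 15.
Both groups omitted at once is impossible, so 330 − 20 = 310.

310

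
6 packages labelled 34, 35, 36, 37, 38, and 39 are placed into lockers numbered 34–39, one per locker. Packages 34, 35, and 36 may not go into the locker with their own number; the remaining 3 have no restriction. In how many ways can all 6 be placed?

Let Aᵢ (for i ∈ {34, 35, 36}) be the placements that put package i in its forbidden locker. Any j of these fix j positions, leaving (6−j)! ways to fill the rest, and there are C(3,j) ways to pick which j.
By inclusion–exclusion, the number of valid placements is Σ_{j=0}^{3} (−1)^j C(3,j)·(6−j)!.
Computing: 720 − 360 + 72 − 6 = 426.

426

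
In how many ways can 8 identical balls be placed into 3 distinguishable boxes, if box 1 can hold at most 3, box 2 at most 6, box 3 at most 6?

24

By stars and bars, unrestricted non-negative solutions to x_1+…+x_3 = 8 number C(8+2,2) = 45.
Subtract solutions that violate a single cap (substitute x_i' = x_i − (cap_i+1)): x_1 ≥ 4 gives C(6,2) = 15; x_2 ≥ 7 gives C(3,2) = 3; x_3 ≥ 7 gives C(3,2) = 3. Together 21.
No two caps can be exceeded simultaneously, so the pair terms are all 0.
By inclusion–exclusion the count is 45 − 21 + 0 = 24.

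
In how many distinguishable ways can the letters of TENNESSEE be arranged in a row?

3780

The 9 letters of TENNESSEE have repeats: E appearing 4 times, N appearing twice, and S appearing twice.
Dividing 9! = 362880 by 4!·2!·2! = 96 for the repeated letters gives 3780.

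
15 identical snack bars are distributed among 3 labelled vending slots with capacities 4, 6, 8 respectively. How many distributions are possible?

10

Ignoring the caps, the number of non-negative solutions to x_1+…+x_3 = 15 is C(17,2) = 136.
Subtract solutions that violate a single cap (substitute x_i' = x_i − (cap_i+1)): x_1 ≥ 5 gives C(12,2) = 66; x_2 ≥ 7 gives C(10,2) = 45; x_3 ≥ 9 gives C(8,2) = 28. Together 139.
Add back pairs where two caps are both exceeded: 10 + 3 + 0 = 13.
By inclusion–exclusion the count is 136 − 139 + 13 = 10.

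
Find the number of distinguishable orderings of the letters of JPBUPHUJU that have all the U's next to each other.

Treat the 3 copies of U as a single block. The multiset to arrange is then {UUU, B, H, J, J, P, P}, 7 items in all.
That gives (7)!/(2!·2!) = 1260 arrangements.

1260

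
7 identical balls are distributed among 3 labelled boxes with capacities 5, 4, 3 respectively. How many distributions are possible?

By stars and bars, unrestricted non-negative solutions to x_1+…+x_3 = 7 number C(7+2,2) = 36.
Subtract solutions that violate a single cap (substitute x_i' = x_i − (cap_i+1)): x_1 ≥ 6 gives C(3,2) = 3; x_2 ≥ 5 gives C(4,2) = 6; x_3 ≥ 4 gives C(5,2) = 10. Together 19.
No two caps can be exceeded simultaneously, so the pair terms are all 0.
By inclusion–exclusion the count is 36 − 19 + 0 = 17.

17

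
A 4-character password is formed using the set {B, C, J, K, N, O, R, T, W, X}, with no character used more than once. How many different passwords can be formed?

5040

Choose and order 4 of the 10 symbols: the first character has 10 options, the next 9, then 8, 7.
That product is 10 × 9 × 8 × 7 = 5040.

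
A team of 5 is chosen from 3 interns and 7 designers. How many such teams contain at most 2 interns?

Split by how many interns are chosen (0 through 2).
Sum: C(3,0)·C(7,5) + C(3,1)·C(7,4) + C(3,2)·C(7,3) = 21 + 105 + 105 = 231.

231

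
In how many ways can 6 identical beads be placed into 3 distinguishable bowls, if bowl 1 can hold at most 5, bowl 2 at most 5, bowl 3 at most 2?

16

By stars and bars, unrestricted non-negative solutions to x_1+…+x_3 = 6 number C(6+2,2) = 28.
Subtract solutions that violate a single cap (substitute x_i' = x_i − (cap_i+1)): x_1 ≥ 6 gives C(2,2) = 1; x_2 ≥ 6 gives C(2,2) = 1; x_3 ≥ 3 gives C(5,2) = 10. Together 12.
No two caps can be exceeded simultaneously, so the pair terms are all 0.
By inclusion–exclusion the count is 28 − 12 + 0 = 16.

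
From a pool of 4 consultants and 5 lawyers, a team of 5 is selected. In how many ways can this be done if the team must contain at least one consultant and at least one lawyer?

Total 5-person selections from all 9: C(9,5) = 126.
Selections missing a whole group: no consultants → C(5,5) = 1; no lawyers → C(4,5) = 0.
Both groups omitted at once is impossible, so 126 − 1 = 125.

125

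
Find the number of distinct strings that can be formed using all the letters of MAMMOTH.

The 7 letters of MAMMOTH have repeats: M appearing 3 times.
The number of distinct arrangements is 7!/(3!) = 5040/6 = 840.

840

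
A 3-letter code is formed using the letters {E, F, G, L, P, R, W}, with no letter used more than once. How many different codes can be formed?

210

Choose and order 3 of the 7 symbols: the first letter has 7 options, the next 6, then 5.
That product is 7 × 6 × 5 = 210.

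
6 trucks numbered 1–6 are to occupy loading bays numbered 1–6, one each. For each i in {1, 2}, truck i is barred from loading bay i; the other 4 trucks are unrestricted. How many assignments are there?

504

Let Aᵢ (for i ∈ {1, 2}) be the placements that put truck i in its forbidden loading bay. Any j of these fix j positions, leaving (6−j)! ways to fill the rest, and there are C(2,j) ways to pick which j.
By inclusion–exclusion, the number of valid placements is Σ_{j=0}^{2} (−1)^j C(2,j)·(6−j)!.
Computing: 720 − 240 + 24 = 504.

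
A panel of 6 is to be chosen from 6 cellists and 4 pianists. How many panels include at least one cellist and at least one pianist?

209

Unrestricted: C(10,6) = 210 ways to pick any 6 of the 10.
Subtract selections that omit an entire group: no cellists → C(4,6) = 0; no pianists → C(6,6) = 1.
Both groups omitted at once is impossible, so 210 − 1 = 209.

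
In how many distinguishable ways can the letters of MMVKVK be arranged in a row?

90

Letter multiplicities in MMVKVK: K×2, M×2, V×2.
Dividing 6! = 720 by 2!·2!·2! = 8 for the repeated letters gives 90.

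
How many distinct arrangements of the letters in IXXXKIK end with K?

Fix K in the last position and arrange the remaining 6 letters.
Those 6 letters have I appearing twice and X appearing 3 times, giving (6)!/(3!·2!) = 60.

60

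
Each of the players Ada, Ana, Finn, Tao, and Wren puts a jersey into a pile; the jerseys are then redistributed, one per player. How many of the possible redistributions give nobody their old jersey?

Count assignments avoiding every fixed point. For any j of the 5 players fixed to their old jersey, the other 5−j can be arranged in (5−j)! ways.
By inclusion–exclusion this is Σ_{j=0}^{5} (−1)^j C(5,j)·(5−j)!.
Computing: 120 − 120 + 60 − 20 + 5 − 1 = 44.

44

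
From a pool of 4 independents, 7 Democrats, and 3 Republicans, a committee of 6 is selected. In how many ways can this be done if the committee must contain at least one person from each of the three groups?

2331

With no constraint there are C(14,6) = 3003 possible selections.
Selections missing a whole group: no independents → C(10,6) = 210; no Democrats → C(7,6) = 7; no Republicans → C(11,6) = 462.
Add back selections omitting two groups (i.e. drawn from a single group): C(4,6) + C(7,6) + C(3,6) = 7.
By inclusion–exclusion: 3003 − 679 + 7 = 2331.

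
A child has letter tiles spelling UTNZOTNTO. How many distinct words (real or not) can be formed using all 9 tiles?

UTNZOTNTO has 9 letters with N appearing twice, O appearing twice, and T appearing 3 times.
Dividing 9! = 362880 by 3!·2!·2! = 24 for the repeated letters gives 15120.

15120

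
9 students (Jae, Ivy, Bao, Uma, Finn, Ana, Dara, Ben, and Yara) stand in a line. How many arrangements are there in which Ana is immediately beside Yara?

80640

Glue Ana and Yara into one block (2 internal orders), leaving 8 units to arrange in a row.
That gives 2 × 8! = 2 × 40320 = 80640.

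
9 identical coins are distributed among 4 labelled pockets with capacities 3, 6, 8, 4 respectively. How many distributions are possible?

119

Without the upper bounds there are C(12,3) = 220 ways to split 9 among 4 pockets.
Subtract solutions that violate a single cap (substitute x_i' = x_i − (cap_i+1)): x_1 ≥ 4 gives C(8,3) = 56; x_2 ≥ 7 gives C(5,3) = 10; x_3 ≥ 9 gives C(3,3) = 1; x_4 ≥ 5 gives C(7,3) = 35. Together 102.
Add back pairs where two caps are both exceeded: 0 + 0 + 1 + 0 + 0 + 0 = 1.
By inclusion–exclusion the count is 220 − 102 + 1 = 119.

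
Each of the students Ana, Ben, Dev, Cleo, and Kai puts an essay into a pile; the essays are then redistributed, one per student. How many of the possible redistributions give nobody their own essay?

44

Let Aᵢ be the assignments in which student i gets their own essay. We want the size of the complement of A₁∪…∪A_5.
By inclusion–exclusion this is Σ_{j=0}^{5} (−1)^j C(5,j)·(5−j)!.
Computing: 120 − 120 + 60 − 20 + 5 − 1 = 44.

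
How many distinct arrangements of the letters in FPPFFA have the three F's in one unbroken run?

Treat the 3 copies of F as a single block. The multiset to arrange is then {FFF, A, P, P}, 4 items in all.
That gives (4)!/(2!) = 12 arrangements.

12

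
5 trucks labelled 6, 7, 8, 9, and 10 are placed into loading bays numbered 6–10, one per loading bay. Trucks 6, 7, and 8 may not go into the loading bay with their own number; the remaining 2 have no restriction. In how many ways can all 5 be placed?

Let Aᵢ (for i ∈ {6, 7, 8}) be the placements that put truck i in its forbidden loading bay. Any j of these fix j positions, leaving (5−j)! ways to fill the rest, and there are C(3,j) ways to pick which j.
By inclusion–exclusion, the number of valid placements is Σ_{j=0}^{3} (−1)^j C(3,j)·(5−j)!.
Computing: 120 − 72 + 18 − 2 = 64.

64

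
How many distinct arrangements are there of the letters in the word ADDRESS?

The 7 letters of ADDRESS have repeats: D appearing twice and S appearing twice.
Dividing 7! = 5040 by 2!·2! = 4 for the repeated letters gives 1260.

1260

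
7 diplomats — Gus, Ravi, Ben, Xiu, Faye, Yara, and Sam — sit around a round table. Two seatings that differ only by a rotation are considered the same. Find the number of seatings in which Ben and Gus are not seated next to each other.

480

All circular seatings of 7 people number (6)! = 720.
Those with Ben next to Gus: fuse the pair into one unit and seat 6 units around a circle — 2·(5)! = 240.
Subtracting, 720 − 240 = 480.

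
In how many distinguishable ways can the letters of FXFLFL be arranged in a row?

60

The 6 letters of FXFLFL have repeats: F appearing 3 times and L appearing twice.
Dividing 6! = 720 by 3!·2! = 12 for the repeated letters gives 60.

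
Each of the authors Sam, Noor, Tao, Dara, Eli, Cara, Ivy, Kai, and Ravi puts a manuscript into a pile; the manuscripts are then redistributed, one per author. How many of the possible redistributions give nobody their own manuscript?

133496

This is the derangement count D_9: permutations of 9 items with no fixed point.
By inclusion–exclusion this is Σ_{j=0}^{9} (−1)^j C(9,j)·(9−j)!.
Computing: 362880 − 362880 + 181440 − 60480 + 15120 − 3024 + 504 − 72 + 9 − 1 = 133496.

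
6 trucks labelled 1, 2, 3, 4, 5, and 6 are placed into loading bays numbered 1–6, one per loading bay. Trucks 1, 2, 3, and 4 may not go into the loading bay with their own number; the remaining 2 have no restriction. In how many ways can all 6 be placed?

Let Aᵢ (for 1 ≤ i ≤ 4) be the placements that put truck i in its forbidden loading bay. Any j of these fix j positions, leaving (6−j)! ways to fill the rest, and there are C(4,j) ways to pick which j.
By inclusion–exclusion, the number of valid placements is Σ_{j=0}^{4} (−1)^j C(4,j)·(6−j)!.
Computing: 720 − 480 + 144 − 24 + 2 = 362.

362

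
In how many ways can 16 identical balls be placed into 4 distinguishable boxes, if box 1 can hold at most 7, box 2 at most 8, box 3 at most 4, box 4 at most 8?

Without the upper bounds there are C(19,3) = 969 ways to split 16 among 4 boxes.
Subtract solutions that violate a single cap (substitute x_i' = x_i − (cap_i+1)): x_1 ≥ 8 gives C(11,3) = 165; x_2 ≥ 9 gives C(10,3) = 120; x_3 ≥ 5 gives C(14,3) = 364; x_4 ≥ 9 gives C(10,3) = 120. Together 769.
Add back pairs where two caps are both exceeded: 0 + 20 + 0 + 10 + 0 + 10 = 40.
By inclusion–exclusion the count is 969 − 769 + 40 = 240.

240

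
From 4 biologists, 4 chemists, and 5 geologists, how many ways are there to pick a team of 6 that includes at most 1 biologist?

Split by how many biologists are chosen (0 through 1).
Sum: C(4,0)·C(9,6) + C(4,1)·C(9,5) = 84 + 504 = 588.

588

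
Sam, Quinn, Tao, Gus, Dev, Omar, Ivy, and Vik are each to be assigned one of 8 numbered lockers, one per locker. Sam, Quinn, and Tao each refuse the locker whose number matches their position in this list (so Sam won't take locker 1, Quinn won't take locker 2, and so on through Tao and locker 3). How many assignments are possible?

Let Aᵢ (for i ∈ {1, 2, 3}) be the placements that put person i in their forbidden locker. Any j of these fix j positions, leaving (8−j)! ways to fill the rest, and there are C(3,j) ways to pick which j.
By inclusion–exclusion, the number of valid placements is Σ_{j=0}^{3} (−1)^j C(3,j)·(8−j)!.
Computing: 40320 − 15120 + 2160 − 120 = 27240.

27240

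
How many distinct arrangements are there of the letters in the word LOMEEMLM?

1680

Letter multiplicities in LOMEEMLM: E×2, L×2, M×3, O×1.
The number of distinct arrangements is 8!/(3!·2!·2!) = 40320/24 = 1680.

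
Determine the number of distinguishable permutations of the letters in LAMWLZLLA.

The 9 letters of LAMWLZLLA have repeats: A appearing twice and L appearing 4 times.
So there are 9! / (4!·2!) = 7560 distinguishable arrangements.

7560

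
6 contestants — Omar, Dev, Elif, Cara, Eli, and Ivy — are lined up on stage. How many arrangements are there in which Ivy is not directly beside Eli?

Of the 6! = 720 arrangements, those with Ivy and Eli adjacent number 2 × 5! = 240 (treat the pair as a block with 2 internal orders).
Complementary counting: 720 − 240 = 480.

480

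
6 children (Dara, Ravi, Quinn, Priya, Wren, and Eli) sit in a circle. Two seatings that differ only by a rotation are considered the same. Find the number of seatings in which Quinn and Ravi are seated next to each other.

Glue Quinn and Ravi into a block (2 internal orders). Seating 5 units around a circle gives (4)! arrangements.
So 2 × (4)! = 2 × 24 = 48.

48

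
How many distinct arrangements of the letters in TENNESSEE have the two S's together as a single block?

Treat the 2 copies of S as a single block. The multiset to arrange is then {SS, E, E, E, E, N, N, T}, 8 items in all.
That gives (8)!/(4!·2!) = 840 arrangements.

840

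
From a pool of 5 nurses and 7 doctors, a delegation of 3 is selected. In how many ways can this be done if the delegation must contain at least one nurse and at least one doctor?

175

Total 3-person selections from all 12: C(12,3) = 220.
Selections missing a whole group: no nurses → C(7,3) = 35; no doctors → C(5,3) = 10.
Both groups omitted at once is impossible, so 220 − 45 = 175.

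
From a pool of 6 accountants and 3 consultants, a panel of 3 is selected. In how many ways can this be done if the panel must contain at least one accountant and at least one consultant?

Unrestricted: C(9,3) = 84 ways to pick any 3 of the 9.
Subtract selections that omit an entire group: no accountants → C(3,3) = 1; no consultants → C(6,3) = 20.
Both groups omitted at once is impossible, so 84 − 21 = 63.

63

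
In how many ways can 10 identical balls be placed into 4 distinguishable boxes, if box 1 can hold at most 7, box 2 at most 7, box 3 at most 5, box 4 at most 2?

Without the upper bounds there are C(13,3) = 286 ways to split 10 among 4 boxes.
Subtract solutions that violate a single cap (substitute x_i' = x_i − (cap_i+1)): x_1 ≥ 8 gives C(5,3) = 10; x_2 ≥ 8 gives C(5,3) = 10; x_3 ≥ 6 gives C(7,3) = 35; x_4 ≥ 3 gives C(10,3) = 120. Together 175.
Add back pairs where two caps are both exceeded: 0 + 0 + 0 + 0 + 0 + 4 = 4.
By inclusion–exclusion the count is 286 − 175 + 4 = 115.

115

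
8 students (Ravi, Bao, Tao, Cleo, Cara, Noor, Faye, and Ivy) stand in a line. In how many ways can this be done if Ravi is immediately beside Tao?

Place the 6 others and the Ravi-Tao pair as 7 objects in a line; the pair has 2 internal arrangements.
That gives 2 × 7! = 2 × 5040 = 10080.

10080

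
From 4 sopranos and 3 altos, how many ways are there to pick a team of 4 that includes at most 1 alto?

13

Split by how many altos are chosen (0 through 1).
Sum: C(3,0)·C(4,4) + C(3,1)·C(4,3) = 1 + 12 = 13.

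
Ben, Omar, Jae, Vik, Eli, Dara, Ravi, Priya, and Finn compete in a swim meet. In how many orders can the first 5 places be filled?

There are 9 choices for 1st place, 8 for 2nd, and so on down to 5 for position 5.
That gives 9 × 8 × 7 × 6 × 5 = 15120.

15120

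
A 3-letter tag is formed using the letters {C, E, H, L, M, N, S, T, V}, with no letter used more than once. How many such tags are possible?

With no repetition, fill the 3 letters in order: 9 choices, then 8, down to 7.
9 × 8 × 7 = 504.

504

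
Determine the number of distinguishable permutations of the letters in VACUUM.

360

The 6 letters of VACUUM have repeats: U appearing twice.
Dividing 6! = 720 by 2! = 2 for the repeated letters gives 360.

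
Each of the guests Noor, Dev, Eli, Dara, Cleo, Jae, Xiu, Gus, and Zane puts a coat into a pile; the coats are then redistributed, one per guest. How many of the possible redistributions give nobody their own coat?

Let Aᵢ be the assignments in which guest i gets their own coat. We want the size of the complement of A₁∪…∪A_9.
By inclusion–exclusion this is Σ_{j=0}^{9} (−1)^j C(9,j)·(9−j)!.
Computing: 362880 − 362880 + 181440 − 60480 + 15120 − 3024 + 504 − 72 + 9 − 1 = 133496.

133496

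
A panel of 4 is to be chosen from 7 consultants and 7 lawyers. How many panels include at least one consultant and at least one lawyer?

Total 4-person selections from all 14: C(14,4) = 1001.
Selections missing a whole group: no consultants → C(7,4) = 35; no lawyers → C(7,4) = 35.
Both groups omitted at once is impossible, so 1001 − 70 = 931.

931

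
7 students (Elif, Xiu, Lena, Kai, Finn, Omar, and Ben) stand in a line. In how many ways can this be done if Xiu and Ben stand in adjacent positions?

1440

Glue Xiu and Ben into one block (2 internal orders), leaving 6 units to arrange in a row.
So the count is 2·(6)! = 1440.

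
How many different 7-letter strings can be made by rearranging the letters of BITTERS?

2520

Letter multiplicities in BITTERS: B×1, E×1, I×1, R×1, S×1, T×2.
Dividing 7! = 5040 by 2! = 2 for the repeated letters gives 2520.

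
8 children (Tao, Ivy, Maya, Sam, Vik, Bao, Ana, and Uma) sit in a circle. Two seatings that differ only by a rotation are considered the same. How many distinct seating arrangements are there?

Around a circle, 8 distinct people have 8!/8 = (7)! = 5040 rotationally distinct seatings.

5040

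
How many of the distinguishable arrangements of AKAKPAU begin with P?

60

Fix P in the first position and arrange the remaining 6 letters.
Those 6 letters have A appearing 3 times and K appearing twice, giving (6)!/(3!·2!) = 60.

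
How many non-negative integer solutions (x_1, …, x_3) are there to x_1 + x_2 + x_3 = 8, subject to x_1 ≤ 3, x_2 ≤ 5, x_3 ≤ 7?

Without the upper bounds there are C(10,2) = 45 ways to split 8 among 3 variables.
Subtract solutions that violate a single cap (substitute x_i' = x_i − (cap_i+1)): x_1 ≥ 4 gives C(6,2) = 15; x_2 ≥ 6 gives C(4,2) = 6; x_3 ≥ 8 gives C(2,2) = 1. Together 22.
No two caps can be exceeded simultaneously, so the pair terms are all 0.
By inclusion–exclusion the count is 45 − 22 + 0 = 23.

23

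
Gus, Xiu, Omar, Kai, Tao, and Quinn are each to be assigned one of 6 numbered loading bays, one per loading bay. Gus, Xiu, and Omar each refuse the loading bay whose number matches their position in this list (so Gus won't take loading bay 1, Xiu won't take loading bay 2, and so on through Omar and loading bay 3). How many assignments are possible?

426

Let Aᵢ (for i ∈ {1, 2, 3}) be the placements that put person i in their forbidden loading bay. Any j of these fix j positions, leaving (6−j)! ways to fill the rest, and there are C(3,j) ways to pick which j.
By inclusion–exclusion, the number of valid placements is Σ_{j=0}^{3} (−1)^j C(3,j)·(6−j)!.
Computing: 720 − 360 + 72 − 6 = 426.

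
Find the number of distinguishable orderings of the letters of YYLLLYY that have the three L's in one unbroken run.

5

Treat the 3 copies of L as a single block. The multiset to arrange is then {LLL, Y, Y, Y, Y}, 5 items in all.
That gives (5)!/(4!) = 5 arrangements.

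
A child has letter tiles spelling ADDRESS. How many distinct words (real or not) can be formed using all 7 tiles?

ADDRESS has 7 letters with D appearing twice and S appearing twice.
The number of distinct arrangements is 7!/(2!·2!) = 5040/4 = 1260.

1260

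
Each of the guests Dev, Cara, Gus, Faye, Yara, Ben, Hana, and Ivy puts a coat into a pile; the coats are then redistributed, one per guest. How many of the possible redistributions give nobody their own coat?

14833

Count assignments avoiding every fixed point. For any j of the 8 guests fixed to their own coat, the other 8−j can be arranged in (8−j)! ways.
By inclusion–exclusion this is Σ_{j=0}^{8} (−1)^j C(8,j)·(8−j)!.
Computing: 40320 − 40320 + 20160 − 6720 + 1680 − 336 + 56 − 8 + 1 = 14833.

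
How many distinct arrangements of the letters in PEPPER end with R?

Fix R in the last position and arrange the remaining 5 letters.
Those 5 letters have E appearing twice and P appearing 3 times, giving (5)!/(3!·2!) = 10.

10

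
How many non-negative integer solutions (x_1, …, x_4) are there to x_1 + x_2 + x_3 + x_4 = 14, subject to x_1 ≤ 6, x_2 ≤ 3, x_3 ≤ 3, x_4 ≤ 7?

48

Without the upper bounds there are C(17,3) = 680 ways to split 14 among 4 variables.
Subtract solutions that violate a single cap (substitute x_i' = x_i − (cap_i+1)): x_1 ≥ 7 gives C(10,3) = 120; x_2 ≥ 4 gives C(13,3) = 286; x_3 ≥ 4 gives C(13,3) = 286; x_4 ≥ 8 gives C(9,3) = 84. Together 776.
Add back pairs where two caps are both exceeded: 20 + 20 + 0 + 84 + 10 + 10 = 144.
By inclusion–exclusion the count is 680 − 776 + 144 = 48.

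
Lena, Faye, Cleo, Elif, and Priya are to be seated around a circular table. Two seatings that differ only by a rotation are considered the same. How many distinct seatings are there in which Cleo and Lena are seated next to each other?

Treat {Cleo, Lena} as one unit (2 internal orders) and seat the resulting 4 units around the table: (3)! circular arrangements.
So 2 × (3)! = 2 × 6 = 12.

12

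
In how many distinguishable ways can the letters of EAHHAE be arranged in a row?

The 6 letters of EAHHAE have repeats: A appearing twice, E appearing twice, and H appearing twice.
So there are 6! / (2!·2!·2!) = 90 distinguishable arrangements.

90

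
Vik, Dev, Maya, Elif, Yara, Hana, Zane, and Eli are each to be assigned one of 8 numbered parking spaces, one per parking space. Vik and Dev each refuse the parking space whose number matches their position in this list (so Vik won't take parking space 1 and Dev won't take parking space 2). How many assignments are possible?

30960

Let Aᵢ (for i ∈ {1, 2}) be the placements that put person i in their forbidden parking space. Any j of these fix j positions, leaving (8−j)! ways to fill the rest, and there are C(2,j) ways to pick which j.
By inclusion–exclusion, the number of valid placements is Σ_{j=0}^{2} (−1)^j C(2,j)·(8−j)!.
Computing: 40320 − 10080 + 720 = 30960.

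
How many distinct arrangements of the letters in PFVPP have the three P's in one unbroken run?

6

Treat the 3 copies of P as a single block. The multiset to arrange is then {PPP, F, V}, 3 items in all.
All 3 items are distinct, so there are (3)! = 6 arrangements.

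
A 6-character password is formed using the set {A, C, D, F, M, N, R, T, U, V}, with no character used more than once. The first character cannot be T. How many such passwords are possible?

The first character has 10−1 = 9 choices (anything except T).
The remaining 5 characters are filled from the other 9 symbols without repetition: 9 × 8 × 7 × 6 × 5 = 15120.
Total: 9 × 15120 = 136080.

136080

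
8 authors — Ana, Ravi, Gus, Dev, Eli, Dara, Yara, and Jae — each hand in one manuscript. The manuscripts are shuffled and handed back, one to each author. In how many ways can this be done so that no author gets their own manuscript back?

Count assignments avoiding every fixed point. For any j of the 8 authors fixed to their own manuscript, the other 8−j can be arranged in (8−j)! ways.
By inclusion–exclusion this is Σ_{j=0}^{8} (−1)^j C(8,j)·(8−j)!.
Computing: 40320 − 40320 + 20160 − 6720 + 1680 − 336 + 56 − 8 + 1 = 14833.

14833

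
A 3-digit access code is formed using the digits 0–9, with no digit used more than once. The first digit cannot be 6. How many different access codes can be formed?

The first digit has 10−1 = 9 choices (anything except 6).
The remaining 2 digits are filled from the other 9 symbols without repetition: 9 × 8 = 72.
Total: 9 × 72 = 648.

648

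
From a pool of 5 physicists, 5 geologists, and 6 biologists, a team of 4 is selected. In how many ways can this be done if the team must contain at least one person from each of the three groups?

Total 4-person selections from all 16: C(16,4) = 1820.
Subtract selections that omit an entire group: no physicists → C(11,4) = 330; no geologists → C(11,4) = 330; no biologists → C(10,4) = 210.
Add back selections omitting two groups (i.e. drawn from a single group): C(5,4) + C(5,4) + C(6,4) = 25.
By inclusion–exclusion: 1820 − 870 + 25 = 975.

975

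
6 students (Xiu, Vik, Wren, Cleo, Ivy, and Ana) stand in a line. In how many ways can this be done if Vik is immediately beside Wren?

Treat {Vik, Wren} as a single unit. There are 5 units to order, and the pair itself can be ordered 2 ways.
That gives 2 × 5! = 2 × 120 = 240.

240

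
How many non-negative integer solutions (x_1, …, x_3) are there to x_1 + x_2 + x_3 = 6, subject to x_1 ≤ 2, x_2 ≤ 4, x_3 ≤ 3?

9

Ignoring the caps, the number of non-negative solutions to x_1+…+x_3 = 6 is C(8,2) = 28.
Subtract solutions that violate a single cap (substitute x_i' = x_i − (cap_i+1)): x_1 ≥ 3 gives C(5,2) = 10; x_2 ≥ 5 gives C(3,2) = 3; x_3 ≥ 4 gives C(4,2) = 6. Together 19.
No two caps can be exceeded simultaneously, so the pair terms are all 0.
By inclusion–exclusion the count is 28 − 19 + 0 = 9.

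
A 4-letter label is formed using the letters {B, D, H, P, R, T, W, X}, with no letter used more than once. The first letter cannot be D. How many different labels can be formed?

The first letter has 8−1 = 7 choices (anything except D).
The remaining 3 letters are filled from the other 7 symbols without repetition: 7 × 6 × 5 = 210.
Total: 7 × 210 = 1470.

1470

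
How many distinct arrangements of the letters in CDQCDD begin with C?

With the first slot taken by C, it remains to arrange the other 5 letters (DQCDD).
Those 5 letters have D appearing 3 times, giving (5)!/(3!) = 20.

20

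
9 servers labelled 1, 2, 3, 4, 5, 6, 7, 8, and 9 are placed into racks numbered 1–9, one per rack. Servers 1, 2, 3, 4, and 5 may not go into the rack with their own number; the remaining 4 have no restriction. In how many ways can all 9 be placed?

Let Aᵢ (for 1 ≤ i ≤ 5) be the placements that put server i in its forbidden rack. Any j of these fix j positions, leaving (9−j)! ways to fill the rest, and there are C(5,j) ways to pick which j.
By inclusion–exclusion, the number of valid placements is Σ_{j=0}^{5} (−1)^j C(5,j)·(9−j)!.
Computing: 362880 − 201600 + 50400 − 7200 + 600 − 24 = 205056.

205056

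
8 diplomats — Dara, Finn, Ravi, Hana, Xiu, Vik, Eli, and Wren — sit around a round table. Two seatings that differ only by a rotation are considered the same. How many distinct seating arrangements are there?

Fix one person's seat to break rotational symmetry; the remaining 7 people can be arranged in (7)! = 5040 ways.

5040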